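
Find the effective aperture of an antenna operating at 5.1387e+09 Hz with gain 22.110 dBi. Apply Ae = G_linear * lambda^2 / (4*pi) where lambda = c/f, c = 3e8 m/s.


lambda = c / f = 3.0000e+08 / 5.1387e+09 = 0.05838052 m
G_linear = 10^(22.110/10) = 162.5549
Ae = G_linear * lambda^2 / (4*pi) = 162.5549 * 0.05838052^2 / (4*pi) = 0.04409 m^2

0.04409 m^2


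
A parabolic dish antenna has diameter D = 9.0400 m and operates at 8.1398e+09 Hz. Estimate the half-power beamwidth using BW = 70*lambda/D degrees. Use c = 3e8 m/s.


lambda = c / f = 3.0000e+08 / 8.1398e+09 = 0.03685594 m
BW = 70 * 0.03685594 / 9.0400 = 0.2854 deg

0.2854 deg


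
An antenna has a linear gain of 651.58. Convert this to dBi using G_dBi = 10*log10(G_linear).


G_dBi = 10 * log10(651.58) = 28.14 dBi

28.14 dBi


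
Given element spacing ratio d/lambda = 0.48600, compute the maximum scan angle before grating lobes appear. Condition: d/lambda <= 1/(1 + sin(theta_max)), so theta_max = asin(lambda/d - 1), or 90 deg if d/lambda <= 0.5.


lambda/d - 1 = 1/0.48600 - 1 = 1.057613 >= 1
d/lambda <= 0.5, so the array can scan to endfire without grating lobes: theta_max = 90 deg

90 deg


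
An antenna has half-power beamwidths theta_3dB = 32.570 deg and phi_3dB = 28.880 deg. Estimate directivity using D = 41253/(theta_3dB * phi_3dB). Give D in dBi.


D_linear = 41253 / (32.570 * 28.880) = 43.85717
D_dBi = 10 * log10(43.85717) = 16.42 dBi

16.42 dBi


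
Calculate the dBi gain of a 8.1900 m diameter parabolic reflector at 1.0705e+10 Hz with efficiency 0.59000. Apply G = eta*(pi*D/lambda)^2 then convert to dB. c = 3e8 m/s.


lambda = c / f = 3.0000e+08 / 1.0705e+10 = 0.02802429 m
G_linear = 0.59000 * (pi * 8.1900 / 0.02802429)^2 = 497336.5
G_dBi = 10 * log10(497336.5) = 56.97 dBi

56.97 dBi


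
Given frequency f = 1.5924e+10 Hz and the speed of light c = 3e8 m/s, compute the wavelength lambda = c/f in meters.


lambda = c / f = 3.0000e+08 / 1.5924e+10 = 0.01884 m

0.01884 m


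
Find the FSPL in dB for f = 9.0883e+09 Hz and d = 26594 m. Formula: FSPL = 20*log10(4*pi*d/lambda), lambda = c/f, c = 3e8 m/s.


lambda = c / f = 3.0000e+08 / 9.0883e+09 = 0.03300947 m
FSPL = 20 * log10(4*pi*26594/0.03300947) = 140.1 dB

140.1 dB


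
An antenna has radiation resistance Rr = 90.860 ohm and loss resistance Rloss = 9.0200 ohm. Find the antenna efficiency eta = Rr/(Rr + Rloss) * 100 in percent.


eta = 90.860 / (90.860 + 9.0200) * 100 = 90.97%

90.97%


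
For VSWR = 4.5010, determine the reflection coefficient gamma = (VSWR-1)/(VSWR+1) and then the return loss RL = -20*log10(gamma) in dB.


gamma = (4.5010 - 1) / (4.5010 + 1) = 0.6364297
RL = -20 * log10(0.6364297) = 3.925 dB

3.925 dB


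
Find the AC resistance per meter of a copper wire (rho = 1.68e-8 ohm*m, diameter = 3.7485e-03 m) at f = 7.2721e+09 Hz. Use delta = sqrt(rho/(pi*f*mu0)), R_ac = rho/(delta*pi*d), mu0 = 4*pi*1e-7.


delta = sqrt(1.68e-8 / (pi * 7.2721e+09 * 4*pi*1e-7)) = 7.649708e-07 m
R_ac = 1.68e-8 / (7.649708e-07 * pi * 3.7485e-03) = 1.865 ohm/m

1.865 ohm/m


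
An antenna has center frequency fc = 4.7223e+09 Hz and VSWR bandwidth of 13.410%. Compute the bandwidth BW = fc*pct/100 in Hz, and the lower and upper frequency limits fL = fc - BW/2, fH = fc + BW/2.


BW = 4.7223e+09 * 13.410/100 = 6.332604e+08 Hz
fL = 4.7223e+09 - 6.332604e+08/2 = 4.406e+09 Hz
fH = 4.7223e+09 + 6.332604e+08/2 = 5.039e+09 Hz

BW=6.333e+08 Hz, fL=4.406e+09 Hz, fH=5.039e+09 Hz


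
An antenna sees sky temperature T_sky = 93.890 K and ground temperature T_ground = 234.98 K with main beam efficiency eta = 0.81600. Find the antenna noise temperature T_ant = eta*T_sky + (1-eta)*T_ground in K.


T_ant = 0.81600 * 93.890 + (1 - 0.81600) * 234.98 = 119.9 K

119.9 K


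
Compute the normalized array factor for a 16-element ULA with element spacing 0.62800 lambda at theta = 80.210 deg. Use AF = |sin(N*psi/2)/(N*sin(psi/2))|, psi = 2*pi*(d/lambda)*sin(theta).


psi = 2*pi*0.62800*sin(80.210 deg) = 3.888379 rad
AF = |sin(16*3.888379/2) / (16*sin(3.888379/2))| = 0.02041

0.02041


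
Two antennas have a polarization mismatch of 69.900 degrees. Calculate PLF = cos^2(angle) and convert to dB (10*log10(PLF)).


PLF_linear = cos^2(69.900 deg) = 0.1181020
PLF_dB = 10 * log10(0.1181020) = -9.277 dB

-9.277 dB


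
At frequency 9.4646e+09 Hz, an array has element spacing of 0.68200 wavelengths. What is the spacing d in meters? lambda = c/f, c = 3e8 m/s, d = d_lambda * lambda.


lambda = c / f = 3.0000e+08 / 9.4646e+09 = 0.03169706 m
d = 0.68200 * 0.03169706 = 0.02162 m

0.02162 m


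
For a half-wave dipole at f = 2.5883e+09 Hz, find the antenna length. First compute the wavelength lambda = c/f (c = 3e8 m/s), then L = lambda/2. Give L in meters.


lambda = c / f = 3.0000e+08 / 2.5883e+09 = 0.1159062 m
L = lambda / 2 = 0.1159062 / 2 = 0.05795 m

0.05795 m


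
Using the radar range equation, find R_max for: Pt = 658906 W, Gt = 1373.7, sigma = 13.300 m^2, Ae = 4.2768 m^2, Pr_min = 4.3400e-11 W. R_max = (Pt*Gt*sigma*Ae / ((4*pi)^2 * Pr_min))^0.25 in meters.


R^4 = 658906*1373.7*13.300*4.2768 / ((4*pi)^2 * 4.3400e-11) = 7.512362e+18
R_max = 7.512362e+18^0.25 = 52353 m

52353 m


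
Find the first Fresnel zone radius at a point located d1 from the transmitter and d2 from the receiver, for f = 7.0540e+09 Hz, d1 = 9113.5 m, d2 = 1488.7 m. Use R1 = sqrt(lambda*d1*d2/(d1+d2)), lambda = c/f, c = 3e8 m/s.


lambda = c / f = 3.0000e+08 / 7.0540e+09 = 0.04252906 m
R1 = sqrt(0.04252906 * 9113.5 * 1488.7 / (9113.5 + 1488.7)) = 7.377 m

7.377 m


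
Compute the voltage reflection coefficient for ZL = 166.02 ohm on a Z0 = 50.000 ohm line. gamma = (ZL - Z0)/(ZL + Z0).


gamma = (166.02 - 50.000) / (166.02 + 50.000) = 0.5371

0.5371


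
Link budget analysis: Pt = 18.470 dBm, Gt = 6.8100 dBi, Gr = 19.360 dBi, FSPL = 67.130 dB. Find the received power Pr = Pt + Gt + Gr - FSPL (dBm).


Pr = 18.470 + 6.8100 + 19.360 - 67.130 = -22.49 dBm

-22.49 dBm


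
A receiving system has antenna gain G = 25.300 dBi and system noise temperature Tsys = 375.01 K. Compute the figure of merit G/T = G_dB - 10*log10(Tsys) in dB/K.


G/T = 25.300 - 10*log10(375.01) = 25.300 - 25.74043 = -0.4404 dB/K

-0.4404 dB/K


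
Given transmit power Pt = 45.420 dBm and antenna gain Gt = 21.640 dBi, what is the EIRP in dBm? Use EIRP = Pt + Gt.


EIRP = Pt + Gt = 45.420 + 21.640 = 67.06 dBm

67.06 dBm


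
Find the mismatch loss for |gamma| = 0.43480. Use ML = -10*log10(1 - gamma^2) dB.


ML = -10 * log10(1 - 0.43480^2) = -10 * log10(0.81094896) = 0.9101 dB

0.9101 dB


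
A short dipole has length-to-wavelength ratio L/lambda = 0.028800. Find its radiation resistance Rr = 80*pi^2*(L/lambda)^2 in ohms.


Rr = 80 * pi^2 * (0.028800)^2 = 80 * 9.869604 * 8.294400e-04 = 0.6549 ohm

0.6549 ohm


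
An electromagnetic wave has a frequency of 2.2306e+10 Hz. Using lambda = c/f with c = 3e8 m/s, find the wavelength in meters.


lambda = c / f = 3.0000e+08 / 2.2306e+10 = 0.01345 m

0.01345 m


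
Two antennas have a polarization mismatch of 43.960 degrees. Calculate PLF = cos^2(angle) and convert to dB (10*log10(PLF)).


PLF_linear = cos^2(43.960 deg) = 0.5181474
PLF_dB = 10 * log10(0.5181474) = -2.855 dB

-2.855 dB


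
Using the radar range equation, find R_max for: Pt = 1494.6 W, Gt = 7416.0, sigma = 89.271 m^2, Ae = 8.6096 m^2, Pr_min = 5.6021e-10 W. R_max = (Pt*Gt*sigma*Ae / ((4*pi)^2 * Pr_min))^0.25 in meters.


R^4 = 1494.6*7416.0*89.271*8.6096 / ((4*pi)^2 * 5.6021e-10) = 9.629805e+16
R_max = 9.629805e+16^0.25 = 17616 m

17616 m


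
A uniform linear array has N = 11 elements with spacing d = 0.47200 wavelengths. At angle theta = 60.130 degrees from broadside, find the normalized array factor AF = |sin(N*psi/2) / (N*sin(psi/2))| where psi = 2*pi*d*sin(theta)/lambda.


psi = 2*pi*0.47200*sin(60.130 deg) = 2.571698 rad
AF = |sin(11*2.571698/2) / (11*sin(2.571698/2))| = 0.09473

0.09473


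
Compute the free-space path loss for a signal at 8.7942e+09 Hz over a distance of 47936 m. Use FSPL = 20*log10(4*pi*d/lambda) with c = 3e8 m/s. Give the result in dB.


lambda = c / f = 3.0000e+08 / 8.7942e+09 = 0.03411339 m
FSPL = 20 * log10(4*pi*47936/0.03411339) = 144.9 dB

144.9 dB


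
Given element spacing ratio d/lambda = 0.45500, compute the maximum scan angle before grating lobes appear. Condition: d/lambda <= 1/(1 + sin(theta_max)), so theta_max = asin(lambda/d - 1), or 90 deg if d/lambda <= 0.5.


lambda/d - 1 = 1/0.45500 - 1 = 1.197802 >= 1
d/lambda <= 0.5, so the array can scan to endfire without grating lobes: theta_max = 90 deg

90 deg


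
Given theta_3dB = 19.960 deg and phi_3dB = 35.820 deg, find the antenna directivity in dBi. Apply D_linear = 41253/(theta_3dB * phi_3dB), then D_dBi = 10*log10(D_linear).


D_linear = 41253 / (19.960 * 35.820) = 57.69915
D_dBi = 10 * log10(57.69915) = 17.61 dBi

17.61 dBi


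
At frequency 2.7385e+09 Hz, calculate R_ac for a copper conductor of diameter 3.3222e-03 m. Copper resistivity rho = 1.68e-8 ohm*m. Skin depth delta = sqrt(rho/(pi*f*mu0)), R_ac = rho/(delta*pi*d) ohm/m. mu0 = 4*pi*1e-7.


delta = sqrt(1.68e-8 / (pi * 2.7385e+09 * 4*pi*1e-7)) = 1.246575e-06 m
R_ac = 1.68e-8 / (1.246575e-06 * pi * 3.3222e-03) = 1.291 ohm/m

1.291 ohm/m


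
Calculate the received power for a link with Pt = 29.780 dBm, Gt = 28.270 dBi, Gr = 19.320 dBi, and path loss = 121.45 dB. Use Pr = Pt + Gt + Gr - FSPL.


Pr = 29.780 + 28.270 + 19.320 - 121.45 = -44.08 dBm

-44.08 dBm


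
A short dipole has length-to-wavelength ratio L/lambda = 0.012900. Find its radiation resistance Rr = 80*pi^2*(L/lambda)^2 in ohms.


Rr = 80 * pi^2 * (0.012900)^2 = 80 * 9.869604 * 1.664100e-04 = 0.1314 ohm

0.1314 ohm


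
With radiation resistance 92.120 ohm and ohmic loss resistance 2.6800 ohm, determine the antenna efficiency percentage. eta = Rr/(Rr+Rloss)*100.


eta = 92.120 / (92.120 + 2.6800) * 100 = 97.17%

97.17%


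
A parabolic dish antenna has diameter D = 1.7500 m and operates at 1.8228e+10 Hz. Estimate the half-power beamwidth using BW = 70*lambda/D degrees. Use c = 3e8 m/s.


lambda = c / f = 3.0000e+08 / 1.8228e+10 = 0.01645820 m
BW = 70 * 0.01645820 / 1.7500 = 0.6583 deg

0.6583 deg


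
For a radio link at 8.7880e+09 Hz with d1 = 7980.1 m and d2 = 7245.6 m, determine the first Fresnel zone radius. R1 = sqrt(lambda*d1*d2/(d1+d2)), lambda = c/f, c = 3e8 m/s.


lambda = c / f = 3.0000e+08 / 8.7880e+09 = 0.03413746 m
R1 = sqrt(0.03413746 * 7980.1 * 7245.6 / (7980.1 + 7245.6)) = 11.39 m

11.39 m


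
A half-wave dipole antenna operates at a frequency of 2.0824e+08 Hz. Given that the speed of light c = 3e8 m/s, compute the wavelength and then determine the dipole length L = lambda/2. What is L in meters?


lambda = c / f = 3.0000e+08 / 2.0824e+08 = 1.440645 m
L = lambda / 2 = 1.440645 / 2 = 0.7203 m

0.7203 m


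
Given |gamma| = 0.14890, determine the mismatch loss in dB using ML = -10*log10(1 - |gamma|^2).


ML = -10 * log10(1 - 0.14890^2) = -10 * log10(0.97782879) = 0.09737 dB

0.09737 dB


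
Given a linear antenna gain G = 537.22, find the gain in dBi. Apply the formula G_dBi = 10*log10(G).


G_dBi = 10 * log10(537.22) = 27.30 dBi

27.30 dBi


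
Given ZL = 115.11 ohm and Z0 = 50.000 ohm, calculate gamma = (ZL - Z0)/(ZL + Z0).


gamma = (115.11 - 50.000) / (115.11 + 50.000) = 0.3943

0.3943


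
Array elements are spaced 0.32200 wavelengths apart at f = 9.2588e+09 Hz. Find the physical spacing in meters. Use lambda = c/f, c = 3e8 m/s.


lambda = c / f = 3.0000e+08 / 9.2588e+09 = 0.03240161 m
d = 0.32200 * 0.03240161 = 0.01043 m

0.01043 m


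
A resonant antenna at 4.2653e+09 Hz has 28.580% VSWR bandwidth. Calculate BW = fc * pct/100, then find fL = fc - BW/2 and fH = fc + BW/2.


BW = 4.2653e+09 * 28.580/100 = 1.219023e+09 Hz
fL = 4.2653e+09 - 1.219023e+09/2 = 3.656e+09 Hz
fH = 4.2653e+09 + 1.219023e+09/2 = 4.875e+09 Hz

BW=1.219e+09 Hz, fL=3.656e+09 Hz, fH=4.875e+09 Hz


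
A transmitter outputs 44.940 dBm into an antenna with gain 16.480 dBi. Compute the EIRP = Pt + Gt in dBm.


EIRP = Pt + Gt = 44.940 + 16.480 = 61.42 dBm

61.42 dBm


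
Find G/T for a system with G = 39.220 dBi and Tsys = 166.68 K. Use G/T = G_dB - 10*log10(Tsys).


G/T = 39.220 - 10*log10(166.68) = 39.220 - 22.21883 = 17.00 dB/K

17.00 dB/K


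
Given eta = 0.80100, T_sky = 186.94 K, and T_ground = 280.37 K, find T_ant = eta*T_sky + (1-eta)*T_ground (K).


T_ant = 0.80100 * 186.94 + (1 - 0.80100) * 280.37 = 205.5 K

205.5 K


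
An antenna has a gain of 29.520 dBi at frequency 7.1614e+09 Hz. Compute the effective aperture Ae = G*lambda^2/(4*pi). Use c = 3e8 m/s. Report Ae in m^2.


lambda = c / f = 3.0000e+08 / 7.1614e+09 = 0.04189125 m
G_linear = 10^(29.520/10) = 895.3648
Ae = G_linear * lambda^2 / (4*pi) = 895.3648 * 0.04189125^2 / (4*pi) = 0.1250 m^2

0.1250 m^2


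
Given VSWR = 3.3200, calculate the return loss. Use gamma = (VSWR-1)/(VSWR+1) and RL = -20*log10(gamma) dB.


gamma = (3.3200 - 1) / (3.3200 + 1) = 0.5370370
RL = -20 * log10(0.5370370) = 5.400 dB

5.400 dB


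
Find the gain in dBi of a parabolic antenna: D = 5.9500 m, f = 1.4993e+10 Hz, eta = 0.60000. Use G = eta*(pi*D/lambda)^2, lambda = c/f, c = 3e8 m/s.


lambda = c / f = 3.0000e+08 / 1.4993e+10 = 0.02000934 m
G_linear = 0.60000 * (pi * 5.9500 / 0.02000934)^2 = 523623.8
G_dBi = 10 * log10(523623.8) = 57.19 dBi

57.19 dBi


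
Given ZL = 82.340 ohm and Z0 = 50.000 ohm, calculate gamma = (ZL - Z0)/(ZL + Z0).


gamma = (82.340 - 50.000) / (82.340 + 50.000) = 0.2444

0.2444


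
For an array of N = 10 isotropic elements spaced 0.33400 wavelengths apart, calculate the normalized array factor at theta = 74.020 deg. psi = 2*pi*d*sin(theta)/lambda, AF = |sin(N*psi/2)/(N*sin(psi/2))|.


psi = 2*pi*0.33400*sin(74.020 deg) = 2.017490 rad
AF = |sin(10*2.017490/2) / (10*sin(2.017490/2))| = 0.07271

0.07271


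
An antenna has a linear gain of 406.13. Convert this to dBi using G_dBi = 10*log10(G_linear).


G_dBi = 10 * log10(406.13) = 26.09 dBi

26.09 dBi


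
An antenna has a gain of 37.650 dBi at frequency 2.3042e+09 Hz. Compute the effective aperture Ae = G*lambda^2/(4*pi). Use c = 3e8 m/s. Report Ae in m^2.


lambda = c / f = 3.0000e+08 / 2.3042e+09 = 0.1301970 m
G_linear = 10^(37.650/10) = 5821.032
Ae = G_linear * lambda^2 / (4*pi) = 5821.032 * 0.1301970^2 / (4*pi) = 7.852 m^2

7.852 m^2


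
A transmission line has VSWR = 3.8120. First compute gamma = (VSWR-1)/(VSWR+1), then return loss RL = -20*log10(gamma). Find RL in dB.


gamma = (3.8120 - 1) / (3.8120 + 1) = 0.5843724
RL = -20 * log10(0.5843724) = 4.666 dB

4.666 dB


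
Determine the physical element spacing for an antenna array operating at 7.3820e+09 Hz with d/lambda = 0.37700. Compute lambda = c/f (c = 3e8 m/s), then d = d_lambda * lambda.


lambda = c / f = 3.0000e+08 / 7.3820e+09 = 0.04063939 m
d = 0.37700 * 0.04063939 = 0.01532 m

0.01532 m


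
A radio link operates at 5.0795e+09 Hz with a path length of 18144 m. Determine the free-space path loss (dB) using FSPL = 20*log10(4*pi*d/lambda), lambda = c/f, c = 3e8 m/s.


lambda = c / f = 3.0000e+08 / 5.0795e+09 = 0.05906093 m
FSPL = 20 * log10(4*pi*18144/0.05906093) = 131.7 dB

131.7 dB


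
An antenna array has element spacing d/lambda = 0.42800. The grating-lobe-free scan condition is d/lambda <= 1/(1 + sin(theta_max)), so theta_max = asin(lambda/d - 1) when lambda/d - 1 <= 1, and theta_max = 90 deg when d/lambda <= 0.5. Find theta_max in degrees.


lambda/d - 1 = 1/0.42800 - 1 = 1.336449 >= 1
d/lambda <= 0.5, so the array can scan to endfire without grating lobes: theta_max = 90 deg

90 deg


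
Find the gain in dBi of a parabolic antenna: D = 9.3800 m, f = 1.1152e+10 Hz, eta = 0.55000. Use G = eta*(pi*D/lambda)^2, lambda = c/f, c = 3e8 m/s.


lambda = c / f = 3.0000e+08 / 1.1152e+10 = 0.02690100 m
G_linear = 0.55000 * (pi * 9.3800 / 0.02690100)^2 = 659980.7
G_dBi = 10 * log10(659980.7) = 58.20 dBi

58.20 dBi


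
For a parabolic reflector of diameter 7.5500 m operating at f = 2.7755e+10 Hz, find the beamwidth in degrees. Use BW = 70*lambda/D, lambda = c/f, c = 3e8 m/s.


lambda = c / f = 3.0000e+08 / 2.7755e+10 = 0.01080886 m
BW = 70 * 0.01080886 / 7.5500 = 0.1002 deg

0.1002 deg


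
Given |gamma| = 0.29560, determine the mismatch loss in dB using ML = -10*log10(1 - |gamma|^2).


ML = -10 * log10(1 - 0.29560^2) = -10 * log10(0.91262064) = 0.3971 dB

0.3971 dB


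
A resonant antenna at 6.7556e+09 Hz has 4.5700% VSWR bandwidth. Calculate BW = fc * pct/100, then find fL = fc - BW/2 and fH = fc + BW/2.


BW = 6.7556e+09 * 4.5700/100 = 3.087309e+08 Hz
fL = 6.7556e+09 - 3.087309e+08/2 = 6.601e+09 Hz
fH = 6.7556e+09 + 3.087309e+08/2 = 6.910e+09 Hz

BW=3.087e+08 Hz, fL=6.601e+09 Hz, fH=6.910e+09 Hz


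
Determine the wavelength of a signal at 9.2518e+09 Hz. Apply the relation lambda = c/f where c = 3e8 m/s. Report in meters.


lambda = c / f = 3.0000e+08 / 9.2518e+09 = 0.03243 m

0.03243 m


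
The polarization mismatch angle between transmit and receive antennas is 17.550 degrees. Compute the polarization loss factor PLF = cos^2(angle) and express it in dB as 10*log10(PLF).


PLF_linear = cos^2(17.550 deg) = 0.9090749
PLF_dB = 10 * log10(0.9090749) = -0.4140 dB

-0.4140 dB


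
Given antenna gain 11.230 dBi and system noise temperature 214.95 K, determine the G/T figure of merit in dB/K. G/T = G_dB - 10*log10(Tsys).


G/T = 11.230 - 10*log10(214.95) = 11.230 - 23.32337 = -12.09 dB/K

-12.09 dB/K


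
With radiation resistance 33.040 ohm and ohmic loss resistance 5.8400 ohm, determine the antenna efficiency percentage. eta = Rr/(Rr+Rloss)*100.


eta = 33.040 / (33.040 + 5.8400) * 100 = 84.98%

84.98%


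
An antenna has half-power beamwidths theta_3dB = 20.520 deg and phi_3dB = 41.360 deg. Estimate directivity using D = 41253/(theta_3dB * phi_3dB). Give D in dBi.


D_linear = 41253 / (20.520 * 41.360) = 48.60687
D_dBi = 10 * log10(48.60687) = 16.87 dBi

16.87 dBi


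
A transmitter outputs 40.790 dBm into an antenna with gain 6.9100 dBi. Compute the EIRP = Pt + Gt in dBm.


EIRP = Pt + Gt = 40.790 + 6.9100 = 47.70 dBm

47.70 dBm


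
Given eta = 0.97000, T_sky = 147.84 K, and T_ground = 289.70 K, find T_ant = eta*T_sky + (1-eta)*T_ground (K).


T_ant = 0.97000 * 147.84 + (1 - 0.97000) * 289.70 = 152.1 K

152.1 K


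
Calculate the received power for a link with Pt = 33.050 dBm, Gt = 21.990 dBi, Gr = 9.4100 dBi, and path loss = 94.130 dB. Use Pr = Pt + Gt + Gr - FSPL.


Pr = 33.050 + 21.990 + 9.4100 - 94.130 = -29.68 dBm

-29.68 dBm


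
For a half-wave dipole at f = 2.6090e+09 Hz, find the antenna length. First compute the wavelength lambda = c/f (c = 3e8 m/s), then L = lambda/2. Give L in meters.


lambda = c / f = 3.0000e+08 / 2.6090e+09 = 0.1149866 m
L = lambda / 2 = 0.1149866 / 2 = 0.05749 m

0.05749 m


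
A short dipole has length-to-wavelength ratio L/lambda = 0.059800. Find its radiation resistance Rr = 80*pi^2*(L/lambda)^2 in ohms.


Rr = 80 * pi^2 * (0.059800)^2 = 80 * 9.869604 * 3.576040e-03 = 2.824 ohm

2.824 ohm


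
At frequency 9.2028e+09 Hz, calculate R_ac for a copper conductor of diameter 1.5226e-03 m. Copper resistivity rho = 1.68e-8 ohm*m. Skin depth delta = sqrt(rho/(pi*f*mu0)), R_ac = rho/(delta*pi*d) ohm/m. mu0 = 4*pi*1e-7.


delta = sqrt(1.68e-8 / (pi * 9.2028e+09 * 4*pi*1e-7)) = 6.800092e-07 m
R_ac = 1.68e-8 / (6.800092e-07 * pi * 1.5226e-03) = 5.165 ohm/m

5.165 ohm/m


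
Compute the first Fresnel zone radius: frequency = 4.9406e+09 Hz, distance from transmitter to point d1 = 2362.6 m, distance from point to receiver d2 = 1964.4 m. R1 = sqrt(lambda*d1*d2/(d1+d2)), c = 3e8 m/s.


lambda = c / f = 3.0000e+08 / 4.9406e+09 = 0.06072137 m
R1 = sqrt(0.06072137 * 2362.6 * 1964.4 / (2362.6 + 1964.4)) = 8.070 m

8.070 m


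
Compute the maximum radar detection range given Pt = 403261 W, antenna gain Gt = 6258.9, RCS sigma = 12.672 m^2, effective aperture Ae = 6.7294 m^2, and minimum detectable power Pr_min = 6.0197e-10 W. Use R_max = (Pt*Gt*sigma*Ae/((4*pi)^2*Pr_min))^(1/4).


R^4 = 403261*6258.9*12.672*6.7294 / ((4*pi)^2 * 6.0197e-10) = 2.264181e+18
R_max = 2.264181e+18^0.25 = 38791 m

38791 m


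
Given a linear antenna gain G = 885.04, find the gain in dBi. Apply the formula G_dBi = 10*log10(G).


G_dBi = 10 * log10(885.04) = 29.47 dBi

29.47 dBi


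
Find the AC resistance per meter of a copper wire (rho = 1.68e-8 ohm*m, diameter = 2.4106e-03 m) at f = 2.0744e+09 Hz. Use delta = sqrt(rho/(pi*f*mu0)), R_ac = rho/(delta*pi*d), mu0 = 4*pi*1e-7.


delta = sqrt(1.68e-8 / (pi * 2.0744e+09 * 4*pi*1e-7)) = 1.432282e-06 m
R_ac = 1.68e-8 / (1.432282e-06 * pi * 2.4106e-03) = 1.549 ohm/m

1.549 ohm/m


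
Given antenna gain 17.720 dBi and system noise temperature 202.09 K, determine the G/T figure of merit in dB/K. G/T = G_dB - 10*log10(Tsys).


G/T = 17.720 - 10*log10(202.09) = 17.720 - 23.05545 = -5.335 dB/K

-5.335 dB/K


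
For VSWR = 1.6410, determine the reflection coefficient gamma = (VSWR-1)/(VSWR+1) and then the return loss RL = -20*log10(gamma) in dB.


gamma = (1.6410 - 1) / (1.6410 + 1) = 0.2427111
RL = -20 * log10(0.2427111) = 12.30 dB

12.30 dB


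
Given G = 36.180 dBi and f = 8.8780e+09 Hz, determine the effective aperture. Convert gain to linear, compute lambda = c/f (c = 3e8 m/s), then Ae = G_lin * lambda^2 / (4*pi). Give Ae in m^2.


lambda = c / f = 3.0000e+08 / 8.8780e+09 = 0.03379139 m
G_linear = 10^(36.180/10) = 4149.540
Ae = G_linear * lambda^2 / (4*pi) = 4149.540 * 0.03379139^2 / (4*pi) = 0.3771 m^2

0.3771 m^2


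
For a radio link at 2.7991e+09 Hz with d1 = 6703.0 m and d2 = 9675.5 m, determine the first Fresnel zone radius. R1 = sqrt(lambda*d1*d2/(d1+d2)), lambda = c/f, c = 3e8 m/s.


lambda = c / f = 3.0000e+08 / 2.7991e+09 = 0.1071773 m
R1 = sqrt(0.1071773 * 6703.0 * 9675.5 / (6703.0 + 9675.5)) = 20.60 m

20.60 m


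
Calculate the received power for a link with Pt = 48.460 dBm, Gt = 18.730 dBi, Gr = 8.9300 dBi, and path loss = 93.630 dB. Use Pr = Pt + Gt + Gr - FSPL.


Pr = 48.460 + 18.730 + 8.9300 - 93.630 = -17.51 dBm

-17.51 dBm


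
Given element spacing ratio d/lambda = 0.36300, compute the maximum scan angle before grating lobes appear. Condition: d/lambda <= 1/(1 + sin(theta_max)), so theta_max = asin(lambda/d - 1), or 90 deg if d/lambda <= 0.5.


lambda/d - 1 = 1/0.36300 - 1 = 1.754821 >= 1
d/lambda <= 0.5, so the array can scan to endfire without grating lobes: theta_max = 90 deg

90 deg


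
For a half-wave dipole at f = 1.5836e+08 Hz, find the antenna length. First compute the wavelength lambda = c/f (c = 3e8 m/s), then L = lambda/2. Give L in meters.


lambda = c / f = 3.0000e+08 / 1.5836e+08 = 1.894418 m
L = lambda / 2 = 1.894418 / 2 = 0.9472 m

0.9472 m


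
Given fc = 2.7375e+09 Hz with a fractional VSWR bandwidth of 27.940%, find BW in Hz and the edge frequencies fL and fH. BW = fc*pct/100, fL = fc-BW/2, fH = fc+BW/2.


BW = 2.7375e+09 * 27.940/100 = 7.648575e+08 Hz
fL = 2.7375e+09 - 7.648575e+08/2 = 2.355e+09 Hz
fH = 2.7375e+09 + 7.648575e+08/2 = 3.120e+09 Hz

BW=7.649e+08 Hz, fL=2.355e+09 Hz, fH=3.120e+09 Hz


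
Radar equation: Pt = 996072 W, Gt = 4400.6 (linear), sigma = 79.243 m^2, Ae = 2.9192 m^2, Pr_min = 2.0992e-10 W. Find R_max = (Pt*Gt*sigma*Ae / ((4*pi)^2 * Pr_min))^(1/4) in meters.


R^4 = 996072*4400.6*79.243*2.9192 / ((4*pi)^2 * 2.0992e-10) = 3.058819e+19
R_max = 3.058819e+19^0.25 = 74368 m

74368 m


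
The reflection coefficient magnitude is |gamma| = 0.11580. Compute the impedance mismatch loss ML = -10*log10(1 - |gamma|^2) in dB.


ML = -10 * log10(1 - 0.11580^2) = -10 * log10(0.98659036) = 0.05863 dB

0.05863 dB


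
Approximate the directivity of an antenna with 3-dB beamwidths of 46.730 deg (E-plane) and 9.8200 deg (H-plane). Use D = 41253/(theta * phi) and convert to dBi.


D_linear = 41253 / (46.730 * 9.8200) = 89.89764
D_dBi = 10 * log10(89.89764) = 19.54 dBi

19.54 dBi


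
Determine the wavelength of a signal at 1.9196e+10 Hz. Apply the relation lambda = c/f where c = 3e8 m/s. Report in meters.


lambda = c / f = 3.0000e+08 / 1.9196e+10 = 0.01563 m

0.01563 m


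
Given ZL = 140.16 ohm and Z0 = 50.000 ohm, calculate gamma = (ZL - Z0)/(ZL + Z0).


gamma = (140.16 - 50.000) / (140.16 + 50.000) = 0.4741

0.4741


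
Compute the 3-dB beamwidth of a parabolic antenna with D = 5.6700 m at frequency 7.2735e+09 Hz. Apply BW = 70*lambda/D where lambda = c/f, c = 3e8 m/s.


lambda = c / f = 3.0000e+08 / 7.2735e+09 = 0.04124562 m
BW = 70 * 0.04124562 / 5.6700 = 0.5092 deg

0.5092 deg


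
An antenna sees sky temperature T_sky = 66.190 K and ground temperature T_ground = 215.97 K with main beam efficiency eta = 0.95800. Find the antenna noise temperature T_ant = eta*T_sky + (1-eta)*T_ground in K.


T_ant = 0.95800 * 66.190 + (1 - 0.95800) * 215.97 = 72.48 K

72.48 K


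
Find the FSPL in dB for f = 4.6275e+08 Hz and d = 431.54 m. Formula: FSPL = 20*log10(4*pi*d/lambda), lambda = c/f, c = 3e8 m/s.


lambda = c / f = 3.0000e+08 / 4.6275e+08 = 0.6482982 m
FSPL = 20 * log10(4*pi*431.54/0.6482982) = 78.45 dB

78.45 dB


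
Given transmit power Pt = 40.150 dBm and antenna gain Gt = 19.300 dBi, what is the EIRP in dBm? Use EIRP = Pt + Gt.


EIRP = Pt + Gt = 40.150 + 19.300 = 59.45 dBm

59.45 dBm


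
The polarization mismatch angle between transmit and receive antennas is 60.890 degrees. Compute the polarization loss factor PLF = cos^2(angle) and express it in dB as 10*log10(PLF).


PLF_linear = cos^2(60.890 deg) = 0.2366705
PLF_dB = 10 * log10(0.2366705) = -6.259 dB

-6.259 dB


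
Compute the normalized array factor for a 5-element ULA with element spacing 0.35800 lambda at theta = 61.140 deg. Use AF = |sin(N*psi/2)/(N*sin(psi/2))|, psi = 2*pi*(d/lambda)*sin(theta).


psi = 2*pi*0.35800*sin(61.140 deg) = 1.970011 rad
AF = |sin(5*1.970011/2) / (5*sin(1.970011/2))| = 0.2346

0.2346


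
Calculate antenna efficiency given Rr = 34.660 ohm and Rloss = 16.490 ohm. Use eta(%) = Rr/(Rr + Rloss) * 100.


eta = 34.660 / (34.660 + 16.490) * 100 = 67.76%

67.76%


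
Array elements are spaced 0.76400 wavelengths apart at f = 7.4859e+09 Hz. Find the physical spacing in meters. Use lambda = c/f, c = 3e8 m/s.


lambda = c / f = 3.0000e+08 / 7.4859e+09 = 0.04007534 m
d = 0.76400 * 0.04007534 = 0.03062 m

0.03062 m


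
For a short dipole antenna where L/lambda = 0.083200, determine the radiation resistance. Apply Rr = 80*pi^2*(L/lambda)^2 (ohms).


Rr = 80 * pi^2 * (0.083200)^2 = 80 * 9.869604 * 6.922240e-03 = 5.466 ohm

5.466 ohm


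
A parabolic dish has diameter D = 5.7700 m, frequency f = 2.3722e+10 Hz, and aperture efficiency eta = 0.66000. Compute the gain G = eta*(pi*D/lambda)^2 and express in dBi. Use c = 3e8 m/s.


lambda = c / f = 3.0000e+08 / 2.3722e+10 = 0.01264649 m
G_linear = 0.66000 * (pi * 5.7700 / 0.01264649)^2 = 1.355986e+06
G_dBi = 10 * log10(1.355986e+06) = 61.32 dBi

61.32 dBi


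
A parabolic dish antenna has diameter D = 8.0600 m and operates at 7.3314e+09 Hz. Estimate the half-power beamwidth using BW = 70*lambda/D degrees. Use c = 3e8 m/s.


lambda = c / f = 3.0000e+08 / 7.3314e+09 = 0.04091988 m
BW = 70 * 0.04091988 / 8.0600 = 0.3554 deg

0.3554 deg


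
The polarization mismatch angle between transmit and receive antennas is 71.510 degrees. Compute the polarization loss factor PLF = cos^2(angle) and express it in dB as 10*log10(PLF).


PLF_linear = cos^2(71.510 deg) = 0.1005772
PLF_dB = 10 * log10(0.1005772) = -9.975 dB

-9.975 dB


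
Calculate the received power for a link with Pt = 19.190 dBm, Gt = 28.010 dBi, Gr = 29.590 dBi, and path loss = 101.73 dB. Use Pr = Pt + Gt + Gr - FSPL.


Pr = 19.190 + 28.010 + 29.590 - 101.73 = -24.94 dBm

-24.94 dBm


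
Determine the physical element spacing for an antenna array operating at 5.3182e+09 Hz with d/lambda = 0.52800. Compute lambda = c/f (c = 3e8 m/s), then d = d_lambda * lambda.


lambda = c / f = 3.0000e+08 / 5.3182e+09 = 0.05641006 m
d = 0.52800 * 0.05641006 = 0.02978 m

0.02978 m


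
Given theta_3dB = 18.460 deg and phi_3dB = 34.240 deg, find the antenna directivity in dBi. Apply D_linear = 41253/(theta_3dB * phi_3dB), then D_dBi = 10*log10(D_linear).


D_linear = 41253 / (18.460 * 34.240) = 65.26646
D_dBi = 10 * log10(65.26646) = 18.15 dBi

18.15 dBi


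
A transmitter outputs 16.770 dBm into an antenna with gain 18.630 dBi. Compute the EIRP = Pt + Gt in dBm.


EIRP = Pt + Gt = 16.770 + 18.630 = 35.40 dBm

35.40 dBm


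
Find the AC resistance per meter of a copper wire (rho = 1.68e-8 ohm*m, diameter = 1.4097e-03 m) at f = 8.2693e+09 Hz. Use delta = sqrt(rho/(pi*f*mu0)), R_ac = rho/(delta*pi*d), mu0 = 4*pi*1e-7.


delta = sqrt(1.68e-8 / (pi * 8.2693e+09 * 4*pi*1e-7)) = 7.173654e-07 m
R_ac = 1.68e-8 / (7.173654e-07 * pi * 1.4097e-03) = 5.288 ohm/m

5.288 ohm/m


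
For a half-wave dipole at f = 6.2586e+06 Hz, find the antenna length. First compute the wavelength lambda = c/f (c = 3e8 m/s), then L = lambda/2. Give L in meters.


lambda = c / f = 3.0000e+08 / 6.2586e+06 = 47.93404 m
L = lambda / 2 = 47.93404 / 2 = 23.97 m

23.97 m


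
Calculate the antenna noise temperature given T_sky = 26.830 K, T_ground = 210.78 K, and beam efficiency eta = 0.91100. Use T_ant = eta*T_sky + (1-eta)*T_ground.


T_ant = 0.91100 * 26.830 + (1 - 0.91100) * 210.78 = 43.20 K

43.20 K


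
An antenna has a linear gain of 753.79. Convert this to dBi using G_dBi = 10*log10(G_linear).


G_dBi = 10 * log10(753.79) = 28.77 dBi

28.77 dBi


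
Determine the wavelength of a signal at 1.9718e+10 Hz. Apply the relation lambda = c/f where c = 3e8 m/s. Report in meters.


lambda = c / f = 3.0000e+08 / 1.9718e+10 = 0.01521 m

0.01521 m


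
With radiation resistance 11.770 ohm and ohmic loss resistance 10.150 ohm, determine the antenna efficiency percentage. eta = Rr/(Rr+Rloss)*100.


eta = 11.770 / (11.770 + 10.150) * 100 = 53.70%

53.70%


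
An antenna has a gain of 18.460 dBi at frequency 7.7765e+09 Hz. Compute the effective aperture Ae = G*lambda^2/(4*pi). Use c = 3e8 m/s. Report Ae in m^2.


lambda = c / f = 3.0000e+08 / 7.7765e+09 = 0.03857777 m
G_linear = 10^(18.460/10) = 70.14553
Ae = G_linear * lambda^2 / (4*pi) = 70.14553 * 0.03857777^2 / (4*pi) = 8.307e-03 m^2

8.307e-03 m^2


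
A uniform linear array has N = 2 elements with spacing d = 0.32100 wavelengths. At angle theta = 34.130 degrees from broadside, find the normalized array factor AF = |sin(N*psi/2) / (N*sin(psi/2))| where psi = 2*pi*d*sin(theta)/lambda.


psi = 2*pi*0.32100*sin(34.130 deg) = 1.131628 rad
AF = |sin(2*1.131628/2) / (2*sin(1.131628/2))| = 0.8442

0.8442


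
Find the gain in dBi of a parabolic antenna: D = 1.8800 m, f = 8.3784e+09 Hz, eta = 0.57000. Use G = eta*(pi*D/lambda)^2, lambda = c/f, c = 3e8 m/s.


lambda = c / f = 3.0000e+08 / 8.3784e+09 = 0.03580636 m
G_linear = 0.57000 * (pi * 1.8800 / 0.03580636)^2 = 15508.51
G_dBi = 10 * log10(15508.51) = 41.91 dBi

41.91 dBi


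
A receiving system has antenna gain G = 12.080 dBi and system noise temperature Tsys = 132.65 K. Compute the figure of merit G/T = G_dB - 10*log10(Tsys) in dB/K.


G/T = 12.080 - 10*log10(132.65) = 12.080 - 21.22707 = -9.147 dB/K

-9.147 dB/K


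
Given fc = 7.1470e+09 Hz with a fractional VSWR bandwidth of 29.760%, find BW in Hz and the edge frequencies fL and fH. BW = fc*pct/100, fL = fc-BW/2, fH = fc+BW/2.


BW = 7.1470e+09 * 29.760/100 = 2.126947e+09 Hz
fL = 7.1470e+09 - 2.126947e+09/2 = 6.084e+09 Hz
fH = 7.1470e+09 + 2.126947e+09/2 = 8.210e+09 Hz

BW=2.127e+09 Hz, fL=6.084e+09 Hz, fH=8.210e+09 Hz


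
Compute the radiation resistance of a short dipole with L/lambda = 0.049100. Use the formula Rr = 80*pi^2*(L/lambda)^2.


Rr = 80 * pi^2 * (0.049100)^2 = 80 * 9.869604 * 2.410810e-03 = 1.903 ohm

1.903 ohm


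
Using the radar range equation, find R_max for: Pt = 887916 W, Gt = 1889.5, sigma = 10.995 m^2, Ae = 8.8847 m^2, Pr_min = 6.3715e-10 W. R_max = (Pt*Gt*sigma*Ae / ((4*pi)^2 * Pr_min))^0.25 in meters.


R^4 = 887916*1889.5*10.995*8.8847 / ((4*pi)^2 * 6.3715e-10) = 1.628904e+18
R_max = 1.628904e+18^0.25 = 35725 m

35725 m


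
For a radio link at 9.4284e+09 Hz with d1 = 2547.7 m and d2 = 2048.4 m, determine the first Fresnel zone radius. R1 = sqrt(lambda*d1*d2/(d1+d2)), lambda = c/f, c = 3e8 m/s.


lambda = c / f = 3.0000e+08 / 9.4284e+09 = 0.03181876 m
R1 = sqrt(0.03181876 * 2547.7 * 2048.4 / (2547.7 + 2048.4)) = 6.011 m

6.011 m


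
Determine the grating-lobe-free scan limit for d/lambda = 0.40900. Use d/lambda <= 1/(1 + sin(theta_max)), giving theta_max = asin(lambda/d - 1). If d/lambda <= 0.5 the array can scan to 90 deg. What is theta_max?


lambda/d - 1 = 1/0.40900 - 1 = 1.444988 >= 1
d/lambda <= 0.5, so the array can scan to endfire without grating lobes: theta_max = 90 deg

90 deg


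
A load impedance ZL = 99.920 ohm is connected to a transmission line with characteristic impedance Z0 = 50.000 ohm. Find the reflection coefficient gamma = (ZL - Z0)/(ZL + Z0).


gamma = (99.920 - 50.000) / (99.920 + 50.000) = 0.3330

0.3330


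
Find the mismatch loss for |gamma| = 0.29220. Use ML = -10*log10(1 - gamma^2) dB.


ML = -10 * log10(1 - 0.29220^2) = -10 * log10(0.91461916) = 0.3876 dB

0.3876 dB


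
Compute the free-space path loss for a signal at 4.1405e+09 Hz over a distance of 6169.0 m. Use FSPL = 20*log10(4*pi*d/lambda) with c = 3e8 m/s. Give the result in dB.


lambda = c / f = 3.0000e+08 / 4.1405e+09 = 0.07245502 m
FSPL = 20 * log10(4*pi*6169.0/0.07245502) = 120.6 dB

120.6 dB


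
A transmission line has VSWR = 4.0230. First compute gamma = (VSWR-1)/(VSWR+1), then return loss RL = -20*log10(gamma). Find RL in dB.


gamma = (4.0230 - 1) / (4.0230 + 1) = 0.6018316
RL = -20 * log10(0.6018316) = 4.411 dB

4.411 dB


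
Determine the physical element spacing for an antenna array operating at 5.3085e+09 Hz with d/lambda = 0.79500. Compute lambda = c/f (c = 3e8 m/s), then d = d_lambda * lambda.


lambda = c / f = 3.0000e+08 / 5.3085e+09 = 0.05651314 m
d = 0.79500 * 0.05651314 = 0.04493 m

0.04493 m


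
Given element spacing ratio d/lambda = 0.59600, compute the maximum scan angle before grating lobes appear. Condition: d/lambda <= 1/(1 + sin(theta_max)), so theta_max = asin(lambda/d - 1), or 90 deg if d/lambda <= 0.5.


lambda/d - 1 = 1/0.59600 - 1 = 0.6778523
theta_max = asin(0.6778523) = 42.68 deg

42.68 deg


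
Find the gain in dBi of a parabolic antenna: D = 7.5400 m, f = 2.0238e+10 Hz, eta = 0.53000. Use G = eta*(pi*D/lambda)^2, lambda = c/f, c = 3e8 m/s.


lambda = c / f = 3.0000e+08 / 2.0238e+10 = 0.01482360 m
G_linear = 0.53000 * (pi * 7.5400 / 0.01482360)^2 = 1.353353e+06
G_dBi = 10 * log10(1.353353e+06) = 61.31 dBi

61.31 dBi


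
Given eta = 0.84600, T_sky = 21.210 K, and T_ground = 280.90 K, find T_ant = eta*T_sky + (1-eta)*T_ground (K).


T_ant = 0.84600 * 21.210 + (1 - 0.84600) * 280.90 = 61.20 K

61.20 K


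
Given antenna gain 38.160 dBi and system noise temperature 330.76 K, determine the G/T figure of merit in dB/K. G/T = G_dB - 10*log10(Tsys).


G/T = 38.160 - 10*log10(330.76) = 38.160 - 25.19513 = 12.96 dB/K

12.96 dB/K


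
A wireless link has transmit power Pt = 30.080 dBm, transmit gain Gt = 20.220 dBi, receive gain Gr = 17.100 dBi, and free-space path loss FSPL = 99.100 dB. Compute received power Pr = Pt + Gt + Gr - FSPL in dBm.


Pr = 30.080 + 20.220 + 17.100 - 99.100 = -31.70 dBm

-31.70 dBm


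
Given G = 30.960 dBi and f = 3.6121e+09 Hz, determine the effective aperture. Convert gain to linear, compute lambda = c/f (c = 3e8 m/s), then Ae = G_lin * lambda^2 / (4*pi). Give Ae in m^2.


lambda = c / f = 3.0000e+08 / 3.6121e+09 = 0.08305418 m
G_linear = 10^(30.960/10) = 1247.384
Ae = G_linear * lambda^2 / (4*pi) = 1247.384 * 0.08305418^2 / (4*pi) = 0.6847 m^2

0.6847 m^2


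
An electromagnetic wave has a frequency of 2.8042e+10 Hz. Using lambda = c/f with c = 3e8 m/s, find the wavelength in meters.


lambda = c / f = 3.0000e+08 / 2.8042e+10 = 0.01070 m

0.01070 m


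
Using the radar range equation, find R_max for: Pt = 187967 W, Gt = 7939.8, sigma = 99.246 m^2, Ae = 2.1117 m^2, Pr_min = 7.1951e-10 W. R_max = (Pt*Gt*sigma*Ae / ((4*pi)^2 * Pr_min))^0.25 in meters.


R^4 = 187967*7939.8*99.246*2.1117 / ((4*pi)^2 * 7.1951e-10) = 2.752833e+18
R_max = 2.752833e+18^0.25 = 40733 m

40733 m


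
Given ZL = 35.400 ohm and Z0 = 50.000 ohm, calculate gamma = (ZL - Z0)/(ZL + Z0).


gamma = (35.400 - 50.000) / (35.400 + 50.000) = -0.1710

-0.1710


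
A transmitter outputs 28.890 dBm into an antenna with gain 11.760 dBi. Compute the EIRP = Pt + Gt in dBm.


EIRP = Pt + Gt = 28.890 + 11.760 = 40.65 dBm

40.65 dBm


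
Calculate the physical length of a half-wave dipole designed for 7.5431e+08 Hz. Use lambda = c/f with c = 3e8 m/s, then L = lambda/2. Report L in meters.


lambda = c / f = 3.0000e+08 / 7.5431e+08 = 0.3977145 m
L = lambda / 2 = 0.3977145 / 2 = 0.1989 m

0.1989 m


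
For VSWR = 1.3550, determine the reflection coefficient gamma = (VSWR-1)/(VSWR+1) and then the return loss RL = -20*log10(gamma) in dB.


gamma = (1.3550 - 1) / (1.3550 + 1) = 0.1507431
RL = -20 * log10(0.1507431) = 16.44 dB

16.44 dB


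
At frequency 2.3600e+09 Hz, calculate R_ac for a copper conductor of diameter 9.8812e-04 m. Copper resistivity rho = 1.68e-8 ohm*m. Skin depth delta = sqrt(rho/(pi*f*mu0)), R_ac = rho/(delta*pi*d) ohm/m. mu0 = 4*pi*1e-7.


delta = sqrt(1.68e-8 / (pi * 2.3600e+09 * 4*pi*1e-7)) = 1.342823e-06 m
R_ac = 1.68e-8 / (1.342823e-06 * pi * 9.8812e-04) = 4.030 ohm/m

4.030 ohm/m


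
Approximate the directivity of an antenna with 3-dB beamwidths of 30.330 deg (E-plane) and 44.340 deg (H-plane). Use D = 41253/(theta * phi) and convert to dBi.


D_linear = 41253 / (30.330 * 44.340) = 30.67520
D_dBi = 10 * log10(30.67520) = 14.87 dBi

14.87 dBi


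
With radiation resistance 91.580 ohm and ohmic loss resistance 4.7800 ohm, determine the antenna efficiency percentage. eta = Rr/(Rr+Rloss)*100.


eta = 91.580 / (91.580 + 4.7800) * 100 = 95.04%

95.04%


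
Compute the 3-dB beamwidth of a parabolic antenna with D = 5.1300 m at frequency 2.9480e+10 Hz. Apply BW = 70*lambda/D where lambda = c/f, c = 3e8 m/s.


lambda = c / f = 3.0000e+08 / 2.9480e+10 = 0.01017639 m
BW = 70 * 0.01017639 / 5.1300 = 0.1389 deg

0.1389 deg


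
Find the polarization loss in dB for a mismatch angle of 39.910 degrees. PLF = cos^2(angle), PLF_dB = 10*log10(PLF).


PLF_linear = cos^2(39.910 deg) = 0.5883706
PLF_dB = 10 * log10(0.5883706) = -2.303 dB

-2.303 dB


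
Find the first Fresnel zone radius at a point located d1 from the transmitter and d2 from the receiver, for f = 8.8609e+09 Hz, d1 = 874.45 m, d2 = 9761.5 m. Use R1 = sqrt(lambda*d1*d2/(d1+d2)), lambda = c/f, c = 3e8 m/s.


lambda = c / f = 3.0000e+08 / 8.8609e+09 = 0.03385661 m
R1 = sqrt(0.03385661 * 874.45 * 9761.5 / (874.45 + 9761.5)) = 5.213 m

5.213 m


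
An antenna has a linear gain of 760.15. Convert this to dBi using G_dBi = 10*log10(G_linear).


G_dBi = 10 * log10(760.15) = 28.81 dBi

28.81 dBi


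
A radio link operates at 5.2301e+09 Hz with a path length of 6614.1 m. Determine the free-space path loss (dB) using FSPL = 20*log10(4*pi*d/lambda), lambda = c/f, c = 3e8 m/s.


lambda = c / f = 3.0000e+08 / 5.2301e+09 = 0.05736028 m
FSPL = 20 * log10(4*pi*6614.1/0.05736028) = 123.2 dB

123.2 dB


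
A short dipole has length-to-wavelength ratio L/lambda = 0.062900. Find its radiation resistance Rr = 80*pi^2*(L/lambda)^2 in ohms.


Rr = 80 * pi^2 * (0.062900)^2 = 80 * 9.869604 * 3.956410e-03 = 3.124 ohm

3.124 ohm
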